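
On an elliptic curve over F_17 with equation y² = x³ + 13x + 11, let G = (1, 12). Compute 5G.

(12, 5)

Repeated addition: build up to 5G.
2G: tangent at (1, 12): λ = (3·1² + 13)/(2·12) ≡ 16/7. 7⁻¹ ≡ 5 (mod 17) since 7·5 = 35 ≡ 1, so λ ≡ 16·5 ≡ 12.
  x = λ² - 1 - 1 = 144 - 2 ≡ 6; y = λ·(1 - 6) - 12 ≡ 13. → (6, 13)
3G: (6, 13) + (1, 12). λ = (12 - 13)/(1 - 6) ≡ 16/12 mod 17. 12⁻¹ ≡ 10 (mod 17), so λ ≡ 7.
  x = λ² - 6 - 1 = 49 - 7 ≡ 8; y = λ·(6 - 8) - 13 ≡ 7. → (8, 7)
4G: (8, 7) + (1, 12). λ = (12 - 7)/(1 - 8) ≡ 5/10 mod 17. 10⁻¹ ≡ 12 (mod 17), so λ ≡ 9.
  x = λ² - 8 - 1 = 81 - 9 ≡ 4; y = λ·(8 - 4) - 7 ≡ 12. → (4, 12)
5G: (4, 12) + (1, 12). λ = (12 - 12)/(1 - 4) ≡ 0/14 mod 17. 14⁻¹ ≡ 11 (mod 17) since 14·11 = 154 ≡ 1, so λ ≡ 0.
  x = λ² - 4 - 1 = 0 - 5 ≡ 12; y = λ·(4 - 12) - 12 ≡ 5. → (12, 5)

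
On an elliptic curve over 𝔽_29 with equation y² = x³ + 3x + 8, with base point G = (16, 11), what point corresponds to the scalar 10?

Double-and-add on 10 = (1010)₂. Start with G = (16, 11) for the leading 1-bit.
double: tangent at (16, 11): λ = (3·16² + 3)/(2·11) ≡ 17/22. 22⁻¹ ≡ 4 (mod 29), so λ ≡ 17·4 ≡ 10.
  x = λ² - 16 - 16 = 100 - 32 ≡ 10; y = λ·(16 - 10) - 11 ≡ 20. → (10, 20)
double: tangent at (10, 20): λ = (3·10² + 3)/(2·20) ≡ 13/11. 11⁻¹ ≡ 8 (mod 29), so λ ≡ 13·8 ≡ 17.
  x = λ² - 10 - 10 = 289 - 20 ≡ 8; y = λ·(10 - 8) - 20 ≡ 14. → (8, 14)
add G: (8, 14) + (16, 11). λ = (11 - 14)/(16 - 8) ≡ 26/8 mod 29. 8⁻¹ ≡ 11 (mod 29) since 8·11 = 88 ≡ 1, so λ ≡ 25.
  x = λ² - 8 - 16 = 625 - 24 ≡ 21; y = λ·(8 - 21) - 14 ≡ 9. → (21, 9)
double: tangent at (21, 9): λ = (3·21² + 3)/(2·9) ≡ 21/18. 18⁻¹ ≡ 21 (mod 29), so λ ≡ 21·21 ≡ 6.
  x = λ² - 21 - 21 = 36 - 42 ≡ 23; y = λ·(21 - 23) - 9 ≡ 8. → (23, 8)

(23, 8)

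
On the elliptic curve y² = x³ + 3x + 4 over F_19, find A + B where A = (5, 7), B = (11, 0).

(5, 7) + (11, 0). λ = (0 - 7)/(11 - 5) ≡ 12/6 mod 19. 6⁻¹ ≡ 16 (mod 19), so λ ≡ 2.
  x = λ² - 5 - 11 = 4 - 16 ≡ 7; y = λ·(5 - 7) - 7 ≡ 8. → (7, 8)

(7, 8)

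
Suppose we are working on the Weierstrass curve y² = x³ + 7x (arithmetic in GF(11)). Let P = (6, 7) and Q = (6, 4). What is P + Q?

O

The two points share x = 6 and their y-coordinates satisfy 7 + 4 ≡ 0 (mod 11), so they are inverses. Their sum is O.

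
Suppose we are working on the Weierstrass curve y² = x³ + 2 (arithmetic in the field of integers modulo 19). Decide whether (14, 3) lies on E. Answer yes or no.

no

y² = 3² ≡ 9; x³ + 0x + 2 = 2746 ≡ 10 (mod 19). 9 ≠ 10.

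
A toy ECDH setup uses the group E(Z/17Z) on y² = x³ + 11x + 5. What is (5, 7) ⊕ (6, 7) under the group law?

(6, 10)

(5, 7) + (6, 7). λ = (7 - 7)/(6 - 5) ≡ 0/1 mod 17. 1⁻¹ ≡ 1 (mod 17), so λ ≡ 0.
  x = λ² - 5 - 6 = 0 - 11 ≡ 6; y = λ·(5 - 6) - 7 ≡ 10. → (6, 10)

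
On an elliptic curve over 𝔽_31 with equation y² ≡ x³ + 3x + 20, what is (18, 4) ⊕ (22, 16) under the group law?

(18, 4) + (22, 16). λ = (16 - 4)/(22 - 18) ≡ 12/4 mod 31. 4⁻¹ ≡ 8 (mod 31), so λ ≡ 3.
  x = λ² - 18 - 22 = 9 - 40 ≡ 0; y = λ·(18 - 0) - 4 ≡ 19. → (0, 19)

(0, 19)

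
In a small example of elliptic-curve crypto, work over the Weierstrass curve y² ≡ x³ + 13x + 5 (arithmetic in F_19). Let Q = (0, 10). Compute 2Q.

tangent at (0, 10): λ = (3·0² + 13)/(2·10) ≡ 13/1. 1⁻¹ ≡ 1 (mod 19) since 1·1 = 1 ≡ 1, so λ ≡ 13·1 ≡ 13.
  x = λ² - 0 - 0 = 169 - 0 ≡ 17; y = λ·(0 - 17) - 10 ≡ 16. → (17, 16)

(17, 16)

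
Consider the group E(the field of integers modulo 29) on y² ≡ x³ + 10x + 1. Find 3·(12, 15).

Write G = (12, 15).
Repeated addition: build up to 3G.
2G: tangent at (12, 15): λ = (3·12² + 10)/(2·15) ≡ 7/1. 1⁻¹ ≡ 1 (mod 29), so λ ≡ 7·1 ≡ 7.
  x = λ² - 12 - 12 = 49 - 24 ≡ 25; y = λ·(12 - 25) - 15 ≡ 10. → (25, 10)
3G: (25, 10) + (12, 15). λ = (15 - 10)/(12 - 25) ≡ 5/16 mod 29. 16⁻¹ ≡ 20 (mod 29) since 16·20 = 320 ≡ 1, so λ ≡ 13.
  x = λ² - 25 - 12 = 169 - 37 ≡ 16; y = λ·(25 - 16) - 10 ≡ 20. → (16, 20)

(16, 20)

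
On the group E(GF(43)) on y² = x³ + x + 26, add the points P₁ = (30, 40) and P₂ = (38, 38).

(10, 41)

(30, 40) + (38, 38). λ = (38 - 40)/(38 - 30) ≡ 41/8 mod 43. 8⁻¹ ≡ 27 (mod 43), so λ ≡ 32.
  x = λ² - 30 - 38 = 1024 - 68 ≡ 10; y = λ·(30 - 10) - 40 ≡ 41. → (10, 41)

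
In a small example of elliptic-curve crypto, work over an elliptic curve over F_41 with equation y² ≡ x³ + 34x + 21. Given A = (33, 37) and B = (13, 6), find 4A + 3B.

First 4A:
Repeated addition: build up to 4A.
2A: tangent at (33, 37): λ = (3·33² + 34)/(2·37) ≡ 21/33. 33⁻¹ ≡ 5 (mod 41), so λ ≡ 21·5 ≡ 23.
  x = λ² - 33 - 33 = 529 - 66 ≡ 12; y = λ·(33 - 12) - 37 ≡ 36. → (12, 36)
3A: (12, 36) + (33, 37). λ = (37 - 36)/(33 - 12) ≡ 1/21 mod 41. 21⁻¹ ≡ 2 (mod 41), so λ ≡ 2.
  x = λ² - 12 - 33 = 4 - 45 ≡ 0; y = λ·(12 - 0) - 36 ≡ 29. → (0, 29)
4A: (0, 29) + (33, 37). λ = (37 - 29)/(33 - 0) ≡ 8/33 mod 41. 33⁻¹ ≡ 5 (mod 41), so λ ≡ 40.
  x = λ² - 0 - 33 = 1600 - 33 ≡ 9; y = λ·(0 - 9) - 29 ≡ 21. → (9, 21)
4A = (9, 21).
Next 3B:
Repeated addition: build up to 3B.
2B: tangent at (13, 6): λ = (3·13² + 34)/(2·6) ≡ 8/12. 12⁻¹ ≡ 24 (mod 41) since 12·24 = 288 ≡ 1, so λ ≡ 8·24 ≡ 28.
  x = λ² - 13 - 13 = 784 - 26 ≡ 20; y = λ·(13 - 20) - 6 ≡ 3. → (20, 3)
3B: (20, 3) + (13, 6). λ = (6 - 3)/(13 - 20) ≡ 3/34 mod 41. 34⁻¹ ≡ 35 (mod 41), so λ ≡ 23.
  x = λ² - 20 - 13 = 529 - 33 ≡ 4; y = λ·(20 - 4) - 3 ≡ 37. → (4, 37)
3B = (4, 37).
Finally 4A + 3B:
(9, 21) + (4, 37). λ = (37 - 21)/(4 - 9) ≡ 16/36 mod 41. 36⁻¹ ≡ 8 (mod 41) since 36·8 = 288 ≡ 1, so λ ≡ 5.
  x = λ² - 9 - 4 = 25 - 13 ≡ 12; y = λ·(9 - 12) - 21 ≡ 5. → (12, 5)

(12, 5)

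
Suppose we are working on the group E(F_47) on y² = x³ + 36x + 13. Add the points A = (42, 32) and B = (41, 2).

(18, 30)

(42, 32) + (41, 2). λ = (2 - 32)/(41 - 42) ≡ 17/46 mod 47. 46⁻¹ ≡ 46 (mod 47), so λ ≡ 30.
  x = λ² - 42 - 41 = 900 - 83 ≡ 18; y = λ·(42 - 18) - 32 ≡ 30. → (18, 30)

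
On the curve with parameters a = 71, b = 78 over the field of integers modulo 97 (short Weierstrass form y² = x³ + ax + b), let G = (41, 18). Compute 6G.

Double-and-add on 6 = (110)₂. Start with G = (41, 18) for the leading 1-bit.
double: tangent at (41, 18): λ = (3·41² + 71)/(2·18) ≡ 70/36. 36⁻¹ ≡ 62 (mod 97), so λ ≡ 70·62 ≡ 72.
  x = λ² - 41 - 41 = 5184 - 82 ≡ 58; y = λ·(41 - 58) - 18 ≡ 19. → (58, 19)
add G: (58, 19) + (41, 18). λ = (18 - 19)/(41 - 58) ≡ 96/80 mod 97. 80⁻¹ ≡ 57 (mod 97), so λ ≡ 40.
  x = λ² - 58 - 41 = 1600 - 99 ≡ 46; y = λ·(58 - 46) - 19 ≡ 73. → (46, 73)
double: tangent at (46, 73): λ = (3·46² + 71)/(2·73) ≡ 17/49. 49⁻¹ ≡ 2 (mod 97) since 49·2 = 98 ≡ 1, so λ ≡ 17·2 ≡ 34.
  x = λ² - 46 - 46 = 1156 - 92 ≡ 94; y = λ·(46 - 94) - 73 ≡ 41. → (94, 41)

(94, 41)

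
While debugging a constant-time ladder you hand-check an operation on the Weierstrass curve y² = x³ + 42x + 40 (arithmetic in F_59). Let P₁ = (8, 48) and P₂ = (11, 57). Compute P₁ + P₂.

(49, 6)

(8, 48) + (11, 57). λ = (57 - 48)/(11 - 8) ≡ 9/3 mod 59. 3⁻¹ ≡ 20 (mod 59), so λ ≡ 3.
  x = λ² - 8 - 11 = 9 - 19 ≡ 49; y = λ·(8 - 49) - 48 ≡ 6. → (49, 6)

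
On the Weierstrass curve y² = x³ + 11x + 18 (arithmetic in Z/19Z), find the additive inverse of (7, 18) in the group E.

(7, 1)

-(7, 18) = (7, -18 mod 19) = (7, 1).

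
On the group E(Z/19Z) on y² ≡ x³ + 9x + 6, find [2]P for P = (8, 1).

tangent at (8, 1): λ = (3·8² + 9)/(2·1) ≡ 11/2. 2⁻¹ ≡ 10 (mod 19) since 2·10 = 20 ≡ 1, so λ ≡ 11·10 ≡ 15.
  x = λ² - 8 - 8 = 225 - 16 ≡ 0; y = λ·(8 - 0) - 1 ≡ 5. → (0, 5)

(0, 5)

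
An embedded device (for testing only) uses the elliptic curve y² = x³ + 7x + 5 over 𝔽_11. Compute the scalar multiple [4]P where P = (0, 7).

(9, 4)

Repeated addition: build up to 4P.
2P: tangent at (0, 7): λ = (3·0² + 7)/(2·7) ≡ 7/3. 3⁻¹ ≡ 4 (mod 11) since 3·4 = 12 ≡ 1, so λ ≡ 7·4 ≡ 6.
  x = λ² - 0 - 0 = 36 - 0 ≡ 3; y = λ·(0 - 3) - 7 ≡ 8. → (3, 8)
3P: (3, 8) + (0, 7). λ = (7 - 8)/(0 - 3) ≡ 10/8 mod 11. 8⁻¹ ≡ 7 (mod 11), so λ ≡ 4.
  x = λ² - 3 - 0 = 16 - 3 ≡ 2; y = λ·(3 - 2) - 8 ≡ 7. → (2, 7)
4P: (2, 7) + (0, 7). λ = (7 - 7)/(0 - 2) ≡ 0/9 mod 11. 9⁻¹ ≡ 5 (mod 11) since 9·5 = 45 ≡ 1, so λ ≡ 0.
  x = λ² - 2 - 0 = 0 - 2 ≡ 9; y = λ·(2 - 9) - 7 ≡ 4. → (9, 4)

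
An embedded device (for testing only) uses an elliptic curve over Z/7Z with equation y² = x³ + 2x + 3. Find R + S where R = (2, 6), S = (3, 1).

(2, 6) + (3, 1). λ = (1 - 6)/(3 - 2) ≡ 2/1 mod 7. 1⁻¹ ≡ 1 (mod 7), so λ ≡ 2.
  x = λ² - 2 - 3 = 4 - 5 ≡ 6; y = λ·(2 - 6) - 6 ≡ 0. → (6, 0)

(6, 0)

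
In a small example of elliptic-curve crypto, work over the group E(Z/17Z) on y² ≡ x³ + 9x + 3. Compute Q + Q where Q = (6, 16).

tangent at (6, 16): λ = (3·6² + 9)/(2·16) ≡ 15/15. 15⁻¹ ≡ 8 (mod 17), so λ ≡ 15·8 ≡ 1.
  x = λ² - 6 - 6 = 1 - 12 ≡ 6; y = λ·(6 - 6) - 16 ≡ 1. → (6, 1)

(6, 1)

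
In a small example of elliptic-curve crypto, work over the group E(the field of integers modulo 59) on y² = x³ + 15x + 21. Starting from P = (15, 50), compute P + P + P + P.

Double-and-add on 4 = (100)₂. Start with P = (15, 50) for the leading 1-bit.
double: tangent at (15, 50): λ = (3·15² + 15)/(2·50) ≡ 41/41. 41⁻¹ ≡ 36 (mod 59), so λ ≡ 41·36 ≡ 1.
  x = λ² - 15 - 15 = 1 - 30 ≡ 30; y = λ·(15 - 30) - 50 ≡ 53. → (30, 53)
double: tangent at (30, 53): λ = (3·30² + 15)/(2·53) ≡ 1/47. 47⁻¹ ≡ 54 (mod 59) since 47·54 = 2538 ≡ 1, so λ ≡ 1·54 ≡ 54.
  x = λ² - 30 - 30 = 2916 - 60 ≡ 24; y = λ·(30 - 24) - 53 ≡ 35. → (24, 35)

(24, 35)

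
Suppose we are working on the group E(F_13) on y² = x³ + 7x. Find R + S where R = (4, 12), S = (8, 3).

(4, 12) + (8, 3). λ = (3 - 12)/(8 - 4) ≡ 4/4 mod 13. 4⁻¹ ≡ 10 (mod 13) since 4·10 = 40 ≡ 1, so λ ≡ 1.
  x = λ² - 4 - 8 = 1 - 12 ≡ 2; y = λ·(4 - 2) - 12 ≡ 3. → (2, 3)

(2, 3)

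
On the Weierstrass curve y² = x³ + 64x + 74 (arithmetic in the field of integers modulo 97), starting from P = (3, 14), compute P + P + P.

(36, 90)

Repeated addition: build up to 3P.
2P: tangent at (3, 14): λ = (3·3² + 64)/(2·14) ≡ 91/28. 28⁻¹ ≡ 52 (mod 97) since 28·52 = 1456 ≡ 1, so λ ≡ 91·52 ≡ 76.
  x = λ² - 3 - 3 = 5776 - 6 ≡ 47; y = λ·(3 - 47) - 14 ≡ 37. → (47, 37)
3P: (47, 37) + (3, 14). λ = (14 - 37)/(3 - 47) ≡ 74/53 mod 97. 53⁻¹ ≡ 11 (mod 97) since 53·11 = 583 ≡ 1, so λ ≡ 38.
  x = λ² - 47 - 3 = 1444 - 50 ≡ 36; y = λ·(47 - 36) - 37 ≡ 90. → (36, 90)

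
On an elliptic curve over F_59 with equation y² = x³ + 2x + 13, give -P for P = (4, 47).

(4, 12)

-(4, 47) = (4, -47 mod 59) = (4, 12).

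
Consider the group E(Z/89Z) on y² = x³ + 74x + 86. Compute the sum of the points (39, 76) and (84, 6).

(75, 69)

(39, 76) + (84, 6). λ = (6 - 76)/(84 - 39) ≡ 19/45 mod 89. 45⁻¹ ≡ 2 (mod 89), so λ ≡ 38.
  x = λ² - 39 - 84 = 1444 - 123 ≡ 75; y = λ·(39 - 75) - 76 ≡ 69. → (75, 69)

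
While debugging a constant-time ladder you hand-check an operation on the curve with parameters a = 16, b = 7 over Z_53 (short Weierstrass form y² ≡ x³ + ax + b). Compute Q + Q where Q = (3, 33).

(4, 33)

tangent at (3, 33): λ = (3·3² + 16)/(2·33) ≡ 43/13. 13⁻¹ ≡ 49 (mod 53) since 13·49 = 637 ≡ 1, so λ ≡ 43·49 ≡ 40.
  x = λ² - 3 - 3 = 1600 - 6 ≡ 4; y = λ·(3 - 4) - 33 ≡ 33. → (4, 33)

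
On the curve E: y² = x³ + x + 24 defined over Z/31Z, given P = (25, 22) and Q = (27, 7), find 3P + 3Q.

First 3P:
Repeated addition: build up to 3P.
2P: tangent at (25, 22): λ = (3·25² + 1)/(2·22) ≡ 16/13. 13⁻¹ ≡ 12 (mod 31), so λ ≡ 16·12 ≡ 6.
  x = λ² - 25 - 25 = 36 - 50 ≡ 17; y = λ·(25 - 17) - 22 ≡ 26. → (17, 26)
3P: (17, 26) + (25, 22). λ = (22 - 26)/(25 - 17) ≡ 27/8 mod 31. 8⁻¹ ≡ 4 (mod 31) since 8·4 = 32 ≡ 1, so λ ≡ 15.
  x = λ² - 17 - 25 = 225 - 42 ≡ 28; y = λ·(17 - 28) - 26 ≡ 26. → (28, 26)
3P = (28, 26).
Next 3Q:
Repeated addition: build up to 3Q.
2Q: tangent at (27, 7): λ = (3·27² + 1)/(2·7) ≡ 18/14. 14⁻¹ ≡ 20 (mod 31) since 14·20 = 280 ≡ 1, so λ ≡ 18·20 ≡ 19.
  x = λ² - 27 - 27 = 361 - 54 ≡ 28; y = λ·(27 - 28) - 7 ≡ 5. → (28, 5)
3Q: (28, 5) + (27, 7). λ = (7 - 5)/(27 - 28) ≡ 2/30 mod 31. 30⁻¹ ≡ 30 (mod 31) since 30·30 = 900 ≡ 1, so λ ≡ 29.
  x = λ² - 28 - 27 = 841 - 55 ≡ 11; y = λ·(28 - 11) - 5 ≡ 23. → (11, 23)
3Q = (11, 23).
Finally 3P + 3Q:
(28, 26) + (11, 23). λ = (23 - 26)/(11 - 28) ≡ 28/14 mod 31. 14⁻¹ ≡ 20 (mod 31) since 14·20 = 280 ≡ 1, so λ ≡ 2.
  x = λ² - 28 - 11 = 4 - 39 ≡ 27; y = λ·(28 - 27) - 26 ≡ 7. → (27, 7)

(27, 7)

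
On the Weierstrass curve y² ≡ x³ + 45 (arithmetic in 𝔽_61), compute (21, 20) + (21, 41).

O

The two points share x = 21 and their y-coordinates satisfy 20 + 41 ≡ 0 (mod 61), so they are inverses. Their sum is 𝒪.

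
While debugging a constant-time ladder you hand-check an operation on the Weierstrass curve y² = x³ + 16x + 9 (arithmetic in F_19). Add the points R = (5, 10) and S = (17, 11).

(5, 10) + (17, 11). λ = (11 - 10)/(17 - 5) ≡ 1/12 mod 19. 12⁻¹ ≡ 8 (mod 19) since 12·8 = 96 ≡ 1, so λ ≡ 8.
  x = λ² - 5 - 17 = 64 - 22 ≡ 4; y = λ·(5 - 4) - 10 ≡ 17. → (4, 17)

(4, 17)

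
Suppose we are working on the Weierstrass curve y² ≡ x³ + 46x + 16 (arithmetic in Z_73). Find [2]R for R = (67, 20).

(50, 71)

tangent at (67, 20): λ = (3·67² + 46)/(2·20) ≡ 8/40. 40⁻¹ ≡ 42 (mod 73), so λ ≡ 8·42 ≡ 44.
  x = λ² - 67 - 67 = 1936 - 134 ≡ 50; y = λ·(67 - 50) - 20 ≡ 71. → (50, 71)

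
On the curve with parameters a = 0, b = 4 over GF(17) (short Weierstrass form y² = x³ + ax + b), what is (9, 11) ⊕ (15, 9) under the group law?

(9, 11) + (15, 9). λ = (9 - 11)/(15 - 9) ≡ 15/6 mod 17. 6⁻¹ ≡ 3 (mod 17), so λ ≡ 11.
  x = λ² - 9 - 15 = 121 - 24 ≡ 12; y = λ·(9 - 12) - 11 ≡ 7. → (12, 7)

(12, 7)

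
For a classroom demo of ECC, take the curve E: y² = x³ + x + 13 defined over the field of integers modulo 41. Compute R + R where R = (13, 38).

(13, 3)

tangent at (13, 38): λ = (3·13² + 1)/(2·38) ≡ 16/35. 35⁻¹ ≡ 34 (mod 41), so λ ≡ 16·34 ≡ 11.
  x = λ² - 13 - 13 = 121 - 26 ≡ 13; y = λ·(13 - 13) - 38 ≡ 3. → (13, 3)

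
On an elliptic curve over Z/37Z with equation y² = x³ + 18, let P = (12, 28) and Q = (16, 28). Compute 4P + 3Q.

First 4P:
Double-and-add on 4 = (100)₂. Start with P = (12, 28) for the leading 1-bit.
double: tangent at (12, 28): λ = (3·12² + 0)/(2·28) ≡ 25/19. 19⁻¹ ≡ 2 (mod 37) since 19·2 = 38 ≡ 1, so λ ≡ 25·2 ≡ 13.
  x = λ² - 12 - 12 = 169 - 24 ≡ 34; y = λ·(12 - 34) - 28 ≡ 19. → (34, 19)
double: tangent at (34, 19): λ = (3·34² + 0)/(2·19) ≡ 27/1. 1⁻¹ ≡ 1 (mod 37), so λ ≡ 27·1 ≡ 27.
  x = λ² - 34 - 34 = 729 - 68 ≡ 32; y = λ·(34 - 32) - 19 ≡ 35. → (32, 35)
4P = (32, 35).
Next 3Q:
Repeated addition: build up to 3Q.
2Q: tangent at (16, 28): λ = (3·16² + 0)/(2·28) ≡ 28/19. 19⁻¹ ≡ 2 (mod 37), so λ ≡ 28·2 ≡ 19.
  x = λ² - 16 - 16 = 361 - 32 ≡ 33; y = λ·(16 - 33) - 28 ≡ 19. → (33, 19)
3Q: (33, 19) + (16, 28). λ = (28 - 19)/(16 - 33) ≡ 9/20 mod 37. 20⁻¹ ≡ 13 (mod 37) since 20·13 = 260 ≡ 1, so λ ≡ 6.
  x = λ² - 33 - 16 = 36 - 49 ≡ 24; y = λ·(33 - 24) - 19 ≡ 35. → (24, 35)
3Q = (24, 35).
Finally 4P + 3Q:
(32, 35) + (24, 35). λ = (35 - 35)/(24 - 32) ≡ 0/29 mod 37. 29⁻¹ ≡ 23 (mod 37), so λ ≡ 0.
  x = λ² - 32 - 24 = 0 - 56 ≡ 18; y = λ·(32 - 18) - 35 ≡ 2. → (18, 2)

(18, 2)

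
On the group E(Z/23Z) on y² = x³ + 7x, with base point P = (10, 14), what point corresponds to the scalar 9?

Repeated addition: build up to 9P.
2P: tangent at (10, 14): λ = (3·10² + 7)/(2·14) ≡ 8/5. 5⁻¹ ≡ 14 (mod 23), so λ ≡ 8·14 ≡ 20.
  x = λ² - 10 - 10 = 400 - 20 ≡ 12; y = λ·(10 - 12) - 14 ≡ 15. → (12, 15)
3P: (12, 15) + (10, 14). λ = (14 - 15)/(10 - 12) ≡ 22/21 mod 23. 21⁻¹ ≡ 11 (mod 23), so λ ≡ 12.
  x = λ² - 12 - 10 = 144 - 22 ≡ 7; y = λ·(12 - 7) - 15 ≡ 22. → (7, 22)
4P: (7, 22) + (10, 14). λ = (14 - 22)/(10 - 7) ≡ 15/3 mod 23. 3⁻¹ ≡ 8 (mod 23) since 3·8 = 24 ≡ 1, so λ ≡ 5.
  x = λ² - 7 - 10 = 25 - 17 ≡ 8; y = λ·(7 - 8) - 22 ≡ 19. → (8, 19)
5P: (8, 19) + (10, 14). λ = (14 - 19)/(10 - 8) ≡ 18/2 mod 23. 2⁻¹ ≡ 12 (mod 23), so λ ≡ 9.
  x = λ² - 8 - 10 = 81 - 18 ≡ 17; y = λ·(8 - 17) - 19 ≡ 15. → (17, 15)
6P: (17, 15) + (10, 14). λ = (14 - 15)/(10 - 17) ≡ 22/16 mod 23. 16⁻¹ ≡ 13 (mod 23), so λ ≡ 10.
  x = λ² - 17 - 10 = 100 - 27 ≡ 4; y = λ·(17 - 4) - 15 ≡ 0. → (4, 0)
7P: (4, 0) + (10, 14). λ = (14 - 0)/(10 - 4) ≡ 14/6 mod 23. 6⁻¹ ≡ 4 (mod 23), so λ ≡ 10.
  x = λ² - 4 - 10 = 100 - 14 ≡ 17; y = λ·(4 - 17) - 0 ≡ 8. → (17, 8)
8P: (17, 8) + (10, 14). λ = (14 - 8)/(10 - 17) ≡ 6/16 mod 23. 16⁻¹ ≡ 13 (mod 23) since 16·13 = 208 ≡ 1, so λ ≡ 9.
  x = λ² - 17 - 10 = 81 - 27 ≡ 8; y = λ·(17 - 8) - 8 ≡ 4. → (8, 4)
9P: (8, 4) + (10, 14). λ = (14 - 4)/(10 - 8) ≡ 10/2 mod 23. 2⁻¹ ≡ 12 (mod 23), so λ ≡ 5.
  x = λ² - 8 - 10 = 25 - 18 ≡ 7; y = λ·(8 - 7) - 4 ≡ 1. → (7, 1)

(7, 1)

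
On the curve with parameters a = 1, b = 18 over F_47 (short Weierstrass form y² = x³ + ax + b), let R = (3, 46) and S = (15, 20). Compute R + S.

(3, 46) + (15, 20). λ = (20 - 46)/(15 - 3) ≡ 21/12 mod 47. 12⁻¹ ≡ 4 (mod 47) since 12·4 = 48 ≡ 1, so λ ≡ 37.
  x = λ² - 3 - 15 = 1369 - 18 ≡ 35; y = λ·(3 - 35) - 46 ≡ 39. → (35, 39)

(35, 39)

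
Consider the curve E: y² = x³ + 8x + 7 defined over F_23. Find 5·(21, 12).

Write G = (21, 12).
Double-and-add on 5 = (101)₂. Start with G = (21, 12) for the leading 1-bit.
double: tangent at (21, 12): λ = (3·21² + 8)/(2·12) ≡ 20/1. 1⁻¹ ≡ 1 (mod 23), so λ ≡ 20·1 ≡ 20.
  x = λ² - 21 - 21 = 400 - 42 ≡ 13; y = λ·(21 - 13) - 12 ≡ 10. → (13, 10)
double: tangent at (13, 10): λ = (3·13² + 8)/(2·10) ≡ 9/20. 20⁻¹ ≡ 15 (mod 23), so λ ≡ 9·15 ≡ 20.
  x = λ² - 13 - 13 = 400 - 26 ≡ 6; y = λ·(13 - 6) - 10 ≡ 15. → (6, 15)
add G: (6, 15) + (21, 12). λ = (12 - 15)/(21 - 6) ≡ 20/15 mod 23. 15⁻¹ ≡ 20 (mod 23), so λ ≡ 9.
  x = λ² - 6 - 21 = 81 - 27 ≡ 8; y = λ·(6 - 8) - 15 ≡ 13. → (8, 13)

(8, 13)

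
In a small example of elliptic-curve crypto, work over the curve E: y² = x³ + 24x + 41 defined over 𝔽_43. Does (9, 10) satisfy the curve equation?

y² = 10² ≡ 14; x³ + 24x + 41 = 986 ≡ 40 (mod 43). 14 ≠ 40.

no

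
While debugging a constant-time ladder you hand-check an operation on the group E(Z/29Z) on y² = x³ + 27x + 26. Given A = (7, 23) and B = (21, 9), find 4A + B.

First 4A:
Double-and-add on 4 = (100)₂. Start with A = (7, 23) for the leading 1-bit.
double: tangent at (7, 23): λ = (3·7² + 27)/(2·23) ≡ 0/17. 17⁻¹ ≡ 12 (mod 29) since 17·12 = 204 ≡ 1, so λ ≡ 0·12 ≡ 0.
  x = λ² - 7 - 7 = 0 - 14 ≡ 15; y = λ·(7 - 15) - 23 ≡ 6. → (15, 6)
double: tangent at (15, 6): λ = (3·15² + 27)/(2·6) ≡ 6/12. 12⁻¹ ≡ 17 (mod 29), so λ ≡ 6·17 ≡ 15.
  x = λ² - 15 - 15 = 225 - 30 ≡ 21; y = λ·(15 - 21) - 6 ≡ 20. → (21, 20)
4A = (21, 20).
Finally 4A + B:
(21, 20) + (21, 9): same x and y₁ ≡ -y₂, so the sum is ∞.

O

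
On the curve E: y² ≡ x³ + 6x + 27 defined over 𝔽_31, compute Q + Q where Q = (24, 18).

(3, 17)

tangent at (24, 18): λ = (3·24² + 6)/(2·18) ≡ 29/5. 5⁻¹ ≡ 25 (mod 31), so λ ≡ 29·25 ≡ 12.
  x = λ² - 24 - 24 = 144 - 48 ≡ 3; y = λ·(24 - 3) - 18 ≡ 17. → (3, 17)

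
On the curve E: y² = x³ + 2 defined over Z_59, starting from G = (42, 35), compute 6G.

Double-and-add on 6 = (110)₂. Start with G = (42, 35) for the leading 1-bit.
double: tangent at (42, 35): λ = (3·42² + 0)/(2·35) ≡ 41/11. 11⁻¹ ≡ 43 (mod 59), so λ ≡ 41·43 ≡ 52.
  x = λ² - 42 - 42 = 2704 - 84 ≡ 24; y = λ·(42 - 24) - 35 ≡ 16. → (24, 16)
add G: (24, 16) + (42, 35). λ = (35 - 16)/(42 - 24) ≡ 19/18 mod 59. 18⁻¹ ≡ 23 (mod 59), so λ ≡ 24.
  x = λ² - 24 - 42 = 576 - 66 ≡ 38; y = λ·(24 - 38) - 16 ≡ 2. → (38, 2)
double: tangent at (38, 2): λ = (3·38² + 0)/(2·2) ≡ 25/4. 4⁻¹ ≡ 15 (mod 59) since 4·15 = 60 ≡ 1, so λ ≡ 25·15 ≡ 21.
  x = λ² - 38 - 38 = 441 - 76 ≡ 11; y = λ·(38 - 11) - 2 ≡ 34. → (11, 34)

(11, 34)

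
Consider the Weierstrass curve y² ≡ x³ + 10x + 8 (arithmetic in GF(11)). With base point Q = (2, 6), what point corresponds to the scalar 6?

(2, 5)

Double-and-add on 6 = (110)₂. Start with Q = (2, 6) for the leading 1-bit.
double: tangent at (2, 6): λ = (3·2² + 10)/(2·6) ≡ 0/1. 1⁻¹ ≡ 1 (mod 11), so λ ≡ 0·1 ≡ 0.
  x = λ² - 2 - 2 = 0 - 4 ≡ 7; y = λ·(2 - 7) - 6 ≡ 5. → (7, 5)
add Q: (7, 5) + (2, 6). λ = (6 - 5)/(2 - 7) ≡ 1/6 mod 11. 6⁻¹ ≡ 2 (mod 11), so λ ≡ 2.
  x = λ² - 7 - 2 = 4 - 9 ≡ 6; y = λ·(7 - 6) - 5 ≡ 8. → (6, 8)
double: tangent at (6, 8): λ = (3·6² + 10)/(2·8) ≡ 8/5. 5⁻¹ ≡ 9 (mod 11), so λ ≡ 8·9 ≡ 6.
  x = λ² - 6 - 6 = 36 - 12 ≡ 2; y = λ·(6 - 2) - 8 ≡ 5. → (2, 5)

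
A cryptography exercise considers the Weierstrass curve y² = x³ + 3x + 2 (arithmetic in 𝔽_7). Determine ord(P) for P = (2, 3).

2P: tangent at (2, 3): λ = (3·2² + 3)/(2·3) ≡ 1/6. 6⁻¹ ≡ 6 (mod 7) since 6·6 = 36 ≡ 1, so λ ≡ 1·6 ≡ 6.
  x = λ² - 2 - 2 = 36 - 4 ≡ 4; y = λ·(2 - 4) - 3 ≡ 6. → (4, 6)
3P: (4, 6) + (2, 3). λ = (3 - 6)/(2 - 4) ≡ 4/5 mod 7. 5⁻¹ ≡ 3 (mod 7) since 5·3 = 15 ≡ 1, so λ ≡ 5.
  x = λ² - 4 - 2 = 25 - 6 ≡ 5; y = λ·(4 - 5) - 6 ≡ 3. → (5, 3)
4P: (5, 3) + (2, 3). λ = (3 - 3)/(2 - 5) ≡ 0/4 mod 7. 4⁻¹ ≡ 2 (mod 7), so λ ≡ 0.
  x = λ² - 5 - 2 = 0 - 7 ≡ 0; y = λ·(5 - 0) - 3 ≡ 4. → (0, 4)
5P: (0, 4) + (2, 3). λ = (3 - 4)/(2 - 0) ≡ 6/2 mod 7. 2⁻¹ ≡ 4 (mod 7), so λ ≡ 3.
  x = λ² - 0 - 2 = 9 - 2 ≡ 0; y = λ·(0 - 0) - 4 ≡ 3. → (0, 3)
6P: (0, 3) + (2, 3). λ = (3 - 3)/(2 - 0) ≡ 0/2 mod 7. 2⁻¹ ≡ 4 (mod 7) since 2·4 = 8 ≡ 1, so λ ≡ 0.
  x = λ² - 0 - 2 = 0 - 2 ≡ 5; y = λ·(0 - 5) - 3 ≡ 4. → (5, 4)
7P: (5, 4) + (2, 3). λ = (3 - 4)/(2 - 5) ≡ 6/4 mod 7. 4⁻¹ ≡ 2 (mod 7) since 4·2 = 8 ≡ 1, so λ ≡ 5.
  x = λ² - 5 - 2 = 25 - 7 ≡ 4; y = λ·(5 - 4) - 4 ≡ 1. → (4, 1)
8P: (4, 1) + (2, 3). λ = (3 - 1)/(2 - 4) ≡ 2/5 mod 7. 5⁻¹ ≡ 3 (mod 7), so λ ≡ 6.
  x = λ² - 4 - 2 = 36 - 6 ≡ 2; y = λ·(4 - 2) - 1 ≡ 4. → (2, 4)
9P: (2, 4) + (2, 3): same x and y₁ ≡ -y₂, so the sum is O.
9P = O, so the order is 9.

9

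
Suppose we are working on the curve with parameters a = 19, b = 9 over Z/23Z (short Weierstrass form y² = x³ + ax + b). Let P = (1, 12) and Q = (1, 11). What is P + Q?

The two points share x = 1 and their y-coordinates satisfy 12 + 11 ≡ 0 (mod 23), so they are inverses. Their sum is ∞.

O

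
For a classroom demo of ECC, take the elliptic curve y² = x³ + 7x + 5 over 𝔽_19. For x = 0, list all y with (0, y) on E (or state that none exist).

x³ + 7x + 5 = 5 ≡ 5 (mod 19).
Square roots of 5 mod 19: 9 and 10 (since 9² = 81 ≡ 5).

9, 10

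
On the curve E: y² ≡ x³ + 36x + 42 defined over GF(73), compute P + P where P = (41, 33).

tangent at (41, 33): λ = (3·41² + 36)/(2·33) ≡ 42/66. 66⁻¹ ≡ 52 (mod 73) since 66·52 = 3432 ≡ 1, so λ ≡ 42·52 ≡ 67.
  x = λ² - 41 - 41 = 4489 - 82 ≡ 27; y = λ·(41 - 27) - 33 ≡ 29. → (27, 29)

(27, 29)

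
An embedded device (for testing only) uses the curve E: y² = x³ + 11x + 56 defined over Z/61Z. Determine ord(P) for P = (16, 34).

4

2P: tangent at (16, 34): λ = (3·16² + 11)/(2·34) ≡ 47/7. 7⁻¹ ≡ 35 (mod 61), so λ ≡ 47·35 ≡ 59.
  x = λ² - 16 - 16 = 3481 - 32 ≡ 33; y = λ·(16 - 33) - 34 ≡ 0. → (33, 0)
3P: (33, 0) + (16, 34). λ = (34 - 0)/(16 - 33) ≡ 34/44 mod 61. 44⁻¹ ≡ 43 (mod 61) since 44·43 = 1892 ≡ 1, so λ ≡ 59.
  x = λ² - 33 - 16 = 3481 - 49 ≡ 16; y = λ·(33 - 16) - 0 ≡ 27. → (16, 27)
4P: (16, 27) + (16, 34): same x and y₁ ≡ -y₂, so the sum is ∞.
4P = ∞, so the order is 4.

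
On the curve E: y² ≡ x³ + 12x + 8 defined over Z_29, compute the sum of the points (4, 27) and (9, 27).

(16, 2)

(4, 27) + (9, 27). λ = (27 - 27)/(9 - 4) ≡ 0/5 mod 29. 5⁻¹ ≡ 6 (mod 29) since 5·6 = 30 ≡ 1, so λ ≡ 0.
  x = λ² - 4 - 9 = 0 - 13 ≡ 16; y = λ·(4 - 16) - 27 ≡ 2. → (16, 2)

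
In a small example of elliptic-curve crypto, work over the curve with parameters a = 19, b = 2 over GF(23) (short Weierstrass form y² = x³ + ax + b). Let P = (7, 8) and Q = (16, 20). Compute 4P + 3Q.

First 4P:
Repeated addition: build up to 4P.
2P: tangent at (7, 8): λ = (3·7² + 19)/(2·8) ≡ 5/16. 16⁻¹ ≡ 13 (mod 23), so λ ≡ 5·13 ≡ 19.
  x = λ² - 7 - 7 = 361 - 14 ≡ 2; y = λ·(7 - 2) - 8 ≡ 18. → (2, 18)
3P: (2, 18) + (7, 8). λ = (8 - 18)/(7 - 2) ≡ 13/5 mod 23. 5⁻¹ ≡ 14 (mod 23), so λ ≡ 21.
  x = λ² - 2 - 7 = 441 - 9 ≡ 18; y = λ·(2 - 18) - 18 ≡ 14. → (18, 14)
4P: (18, 14) + (7, 8). λ = (8 - 14)/(7 - 18) ≡ 17/12 mod 23. 12⁻¹ ≡ 2 (mod 23) since 12·2 = 24 ≡ 1, so λ ≡ 11.
  x = λ² - 18 - 7 = 121 - 25 ≡ 4; y = λ·(18 - 4) - 14 ≡ 2. → (4, 2)
4P = (4, 2).
Next 3Q:
Repeated addition: build up to 3Q.
2Q: tangent at (16, 20): λ = (3·16² + 19)/(2·20) ≡ 5/17. 17⁻¹ ≡ 19 (mod 23) since 17·19 = 323 ≡ 1, so λ ≡ 5·19 ≡ 3.
  x = λ² - 16 - 16 = 9 - 32 ≡ 0; y = λ·(16 - 0) - 20 ≡ 5. → (0, 5)
3Q: (0, 5) + (16, 20). λ = (20 - 5)/(16 - 0) ≡ 15/16 mod 23. 16⁻¹ ≡ 13 (mod 23), so λ ≡ 11.
  x = λ² - 0 - 16 = 121 - 16 ≡ 13; y = λ·(0 - 13) - 5 ≡ 13. → (13, 13)
3Q = (13, 13).
Finally 4P + 3Q:
(4, 2) + (13, 13). λ = (13 - 2)/(13 - 4) ≡ 11/9 mod 23. 9⁻¹ ≡ 18 (mod 23), so λ ≡ 14.
  x = λ² - 4 - 13 = 196 - 17 ≡ 18; y = λ·(4 - 18) - 2 ≡ 9. → (18, 9)

(18, 9)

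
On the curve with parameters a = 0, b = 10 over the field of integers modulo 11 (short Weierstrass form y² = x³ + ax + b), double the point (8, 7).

tangent at (8, 7): λ = (3·8² + 0)/(2·7) ≡ 5/3. 3⁻¹ ≡ 4 (mod 11), so λ ≡ 5·4 ≡ 9.
  x = λ² - 8 - 8 = 81 - 16 ≡ 10; y = λ·(8 - 10) - 7 ≡ 8. → (10, 8)

(10, 8)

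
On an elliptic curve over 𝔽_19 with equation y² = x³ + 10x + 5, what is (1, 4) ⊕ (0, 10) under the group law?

(1, 4) + (0, 10). λ = (10 - 4)/(0 - 1) ≡ 6/18 mod 19. 18⁻¹ ≡ 18 (mod 19), so λ ≡ 13.
  x = λ² - 1 - 0 = 169 - 1 ≡ 16; y = λ·(1 - 16) - 4 ≡ 10. → (16, 10)

(16, 10)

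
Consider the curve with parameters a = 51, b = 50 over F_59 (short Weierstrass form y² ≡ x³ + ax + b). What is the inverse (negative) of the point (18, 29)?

-(18, 29) = (18, -29 mod 59) = (18, 30).

(18, 30)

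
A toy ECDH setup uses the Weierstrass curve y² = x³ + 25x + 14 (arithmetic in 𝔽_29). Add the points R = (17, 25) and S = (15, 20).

(25, 13)

(17, 25) + (15, 20). λ = (20 - 25)/(15 - 17) ≡ 24/27 mod 29. 27⁻¹ ≡ 14 (mod 29), so λ ≡ 17.
  x = λ² - 17 - 15 = 289 - 32 ≡ 25; y = λ·(17 - 25) - 25 ≡ 13. → (25, 13)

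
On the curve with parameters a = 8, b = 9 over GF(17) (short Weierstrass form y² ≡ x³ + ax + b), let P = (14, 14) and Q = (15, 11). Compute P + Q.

(14, 3)

(14, 14) + (15, 11). λ = (11 - 14)/(15 - 14) ≡ 14/1 mod 17. 1⁻¹ ≡ 1 (mod 17), so λ ≡ 14.
  x = λ² - 14 - 15 = 196 - 29 ≡ 14; y = λ·(14 - 14) - 14 ≡ 3. → (14, 3)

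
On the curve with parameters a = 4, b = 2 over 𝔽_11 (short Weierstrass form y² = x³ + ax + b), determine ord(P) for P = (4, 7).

2P: tangent at (4, 7): λ = (3·4² + 4)/(2·7) ≡ 8/3. 3⁻¹ ≡ 4 (mod 11) since 3·4 = 12 ≡ 1, so λ ≡ 8·4 ≡ 10.
  x = λ² - 4 - 4 = 100 - 8 ≡ 4; y = λ·(4 - 4) - 7 ≡ 4. → (4, 4)
3P: (4, 4) + (4, 7): same x and y₁ ≡ -y₂, so the sum is O.
3P = O, so the order is 3.

3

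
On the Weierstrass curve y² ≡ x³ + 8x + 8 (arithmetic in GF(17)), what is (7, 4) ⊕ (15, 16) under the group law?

(7, 4) + (15, 16). λ = (16 - 4)/(15 - 7) ≡ 12/8 mod 17. 8⁻¹ ≡ 15 (mod 17), so λ ≡ 10.
  x = λ² - 7 - 15 = 100 - 22 ≡ 10; y = λ·(7 - 10) - 4 ≡ 0. → (10, 0)

(10, 0)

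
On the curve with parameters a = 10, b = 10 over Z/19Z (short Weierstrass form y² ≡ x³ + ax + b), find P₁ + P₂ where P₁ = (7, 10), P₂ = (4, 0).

(7, 10) + (4, 0). λ = (0 - 10)/(4 - 7) ≡ 9/16 mod 19. 16⁻¹ ≡ 6 (mod 19), so λ ≡ 16.
  x = λ² - 7 - 4 = 256 - 11 ≡ 17; y = λ·(7 - 17) - 10 ≡ 1. → (17, 1)

(17, 1)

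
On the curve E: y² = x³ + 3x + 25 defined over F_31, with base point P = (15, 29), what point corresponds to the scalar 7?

(24, 23)

Repeated addition: build up to 7P.
2P: tangent at (15, 29): λ = (3·15² + 3)/(2·29) ≡ 27/27. 27⁻¹ ≡ 23 (mod 31), so λ ≡ 27·23 ≡ 1.
  x = λ² - 15 - 15 = 1 - 30 ≡ 2; y = λ·(15 - 2) - 29 ≡ 15. → (2, 15)
3P: (2, 15) + (15, 29). λ = (29 - 15)/(15 - 2) ≡ 14/13 mod 31. 13⁻¹ ≡ 12 (mod 31), so λ ≡ 13.
  x = λ² - 2 - 15 = 169 - 17 ≡ 28; y = λ·(2 - 28) - 15 ≡ 19. → (28, 19)
4P: (28, 19) + (15, 29). λ = (29 - 19)/(15 - 28) ≡ 10/18 mod 31. 18⁻¹ ≡ 19 (mod 31), so λ ≡ 4.
  x = λ² - 28 - 15 = 16 - 43 ≡ 4; y = λ·(28 - 4) - 19 ≡ 15. → (4, 15)
5P: (4, 15) + (15, 29). λ = (29 - 15)/(15 - 4) ≡ 14/11 mod 31. 11⁻¹ ≡ 17 (mod 31), so λ ≡ 21.
  x = λ² - 4 - 15 = 441 - 19 ≡ 19; y = λ·(4 - 19) - 15 ≡ 11. → (19, 11)
6P: (19, 11) + (15, 29). λ = (29 - 11)/(15 - 19) ≡ 18/27 mod 31. 27⁻¹ ≡ 23 (mod 31) since 27·23 = 621 ≡ 1, so λ ≡ 11.
  x = λ² - 19 - 15 = 121 - 34 ≡ 25; y = λ·(19 - 25) - 11 ≡ 16. → (25, 16)
7P: (25, 16) + (15, 29). λ = (29 - 16)/(15 - 25) ≡ 13/21 mod 31. 21⁻¹ ≡ 3 (mod 31), so λ ≡ 8.
  x = λ² - 25 - 15 = 64 - 40 ≡ 24; y = λ·(25 - 24) - 16 ≡ 23. → (24, 23)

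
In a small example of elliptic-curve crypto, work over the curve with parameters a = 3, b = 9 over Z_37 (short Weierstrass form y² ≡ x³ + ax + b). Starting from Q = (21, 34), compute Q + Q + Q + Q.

(15, 32)

Double-and-add on 4 = (100)₂. Start with Q = (21, 34) for the leading 1-bit.
double: tangent at (21, 34): λ = (3·21² + 3)/(2·34) ≡ 31/31. 31⁻¹ ≡ 6 (mod 37) since 31·6 = 186 ≡ 1, so λ ≡ 31·6 ≡ 1.
  x = λ² - 21 - 21 = 1 - 42 ≡ 33; y = λ·(21 - 33) - 34 ≡ 28. → (33, 28)
double: tangent at (33, 28): λ = (3·33² + 3)/(2·28) ≡ 14/19. 19⁻¹ ≡ 2 (mod 37), so λ ≡ 14·2 ≡ 28.
  x = λ² - 33 - 33 = 784 - 66 ≡ 15; y = λ·(33 - 15) - 28 ≡ 32. → (15, 32)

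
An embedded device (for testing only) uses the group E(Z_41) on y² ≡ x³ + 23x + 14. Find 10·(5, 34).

Write Q = (5, 34).
Double-and-add on 10 = (1010)₂. Start with Q = (5, 34) for the leading 1-bit.
double: tangent at (5, 34): λ = (3·5² + 23)/(2·34) ≡ 16/27. 27⁻¹ ≡ 38 (mod 41) since 27·38 = 1026 ≡ 1, so λ ≡ 16·38 ≡ 34.
  x = λ² - 5 - 5 = 1156 - 10 ≡ 39; y = λ·(5 - 39) - 34 ≡ 40. → (39, 40)
double: tangent at (39, 40): λ = (3·39² + 23)/(2·40) ≡ 35/39. 39⁻¹ ≡ 20 (mod 41), so λ ≡ 35·20 ≡ 3.
  x = λ² - 39 - 39 = 9 - 78 ≡ 13; y = λ·(39 - 13) - 40 ≡ 38. → (13, 38)
add Q: (13, 38) + (5, 34). λ = (34 - 38)/(5 - 13) ≡ 37/33 mod 41. 33⁻¹ ≡ 5 (mod 41), so λ ≡ 21.
  x = λ² - 13 - 5 = 441 - 18 ≡ 13; y = λ·(13 - 13) - 38 ≡ 3. → (13, 3)
double: tangent at (13, 3): λ = (3·13² + 23)/(2·3) ≡ 38/6. 6⁻¹ ≡ 7 (mod 41), so λ ≡ 38·7 ≡ 20.
  x = λ² - 13 - 13 = 400 - 26 ≡ 5; y = λ·(13 - 5) - 3 ≡ 34. → (5, 34)

(5, 34)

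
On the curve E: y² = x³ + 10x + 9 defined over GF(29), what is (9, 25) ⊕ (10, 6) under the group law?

(23, 9)

(9, 25) + (10, 6). λ = (6 - 25)/(10 - 9) ≡ 10/1 mod 29. 1⁻¹ ≡ 1 (mod 29) since 1·1 = 1 ≡ 1, so λ ≡ 10.
  x = λ² - 9 - 10 = 100 - 19 ≡ 23; y = λ·(9 - 23) - 25 ≡ 9. → (23, 9)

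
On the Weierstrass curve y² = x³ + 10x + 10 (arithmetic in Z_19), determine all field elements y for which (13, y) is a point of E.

0

x³ + 10x + 10 = 2337 ≡ 0 (mod 19).
Only y = 0 satisfies y² ≡ 0.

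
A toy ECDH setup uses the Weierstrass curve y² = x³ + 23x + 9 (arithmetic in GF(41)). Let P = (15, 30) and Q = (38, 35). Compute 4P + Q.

(31, 38)

First 4P:
Repeated addition: build up to 4P.
2P: tangent at (15, 30): λ = (3·15² + 23)/(2·30) ≡ 1/19. 19⁻¹ ≡ 13 (mod 41), so λ ≡ 1·13 ≡ 13.
  x = λ² - 15 - 15 = 169 - 30 ≡ 16; y = λ·(15 - 16) - 30 ≡ 39. → (16, 39)
3P: (16, 39) + (15, 30). λ = (30 - 39)/(15 - 16) ≡ 32/40 mod 41. 40⁻¹ ≡ 40 (mod 41), so λ ≡ 9.
  x = λ² - 16 - 15 = 81 - 31 ≡ 9; y = λ·(16 - 9) - 39 ≡ 24. → (9, 24)
4P: (9, 24) + (15, 30). λ = (30 - 24)/(15 - 9) ≡ 6/6 mod 41. 6⁻¹ ≡ 7 (mod 41) since 6·7 = 42 ≡ 1, so λ ≡ 1.
  x = λ² - 9 - 15 = 1 - 24 ≡ 18; y = λ·(9 - 18) - 24 ≡ 8. → (18, 8)
4P = (18, 8).
Finally 4P + Q:
(18, 8) + (38, 35). λ = (35 - 8)/(38 - 18) ≡ 27/20 mod 41. 20⁻¹ ≡ 39 (mod 41) since 20·39 = 780 ≡ 1, so λ ≡ 28.
  x = λ² - 18 - 38 = 784 - 56 ≡ 31; y = λ·(18 - 31) - 8 ≡ 38. → (31, 38)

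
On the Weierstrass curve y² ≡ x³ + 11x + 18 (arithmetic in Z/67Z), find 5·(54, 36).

Write P = (54, 36).
Double-and-add on 5 = (101)₂. Start with P = (54, 36) for the leading 1-bit.
double: tangent at (54, 36): λ = (3·54² + 11)/(2·36) ≡ 49/5. 5⁻¹ ≡ 27 (mod 67), so λ ≡ 49·27 ≡ 50.
  x = λ² - 54 - 54 = 2500 - 108 ≡ 47; y = λ·(54 - 47) - 36 ≡ 46. → (47, 46)
double: tangent at (47, 46): λ = (3·47² + 11)/(2·46) ≡ 5/25. 25⁻¹ ≡ 59 (mod 67), so λ ≡ 5·59 ≡ 27.
  x = λ² - 47 - 47 = 729 - 94 ≡ 32; y = λ·(47 - 32) - 46 ≡ 24. → (32, 24)
add P: (32, 24) + (54, 36). λ = (36 - 24)/(54 - 32) ≡ 12/22 mod 67. 22⁻¹ ≡ 64 (mod 67), so λ ≡ 31.
  x = λ² - 32 - 54 = 961 - 86 ≡ 4; y = λ·(32 - 4) - 24 ≡ 40. → (4, 40)

(4, 40)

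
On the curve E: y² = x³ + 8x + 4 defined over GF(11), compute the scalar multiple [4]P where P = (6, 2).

(6, 9)

Repeated addition: build up to 4P.
2P: tangent at (6, 2): λ = (3·6² + 8)/(2·2) ≡ 6/4. 4⁻¹ ≡ 3 (mod 11) since 4·3 = 12 ≡ 1, so λ ≡ 6·3 ≡ 7.
  x = λ² - 6 - 6 = 49 - 12 ≡ 4; y = λ·(6 - 4) - 2 ≡ 1. → (4, 1)
3P: (4, 1) + (6, 2). λ = (2 - 1)/(6 - 4) ≡ 1/2 mod 11. 2⁻¹ ≡ 6 (mod 11), so λ ≡ 6.
  x = λ² - 4 - 6 = 36 - 10 ≡ 4; y = λ·(4 - 4) - 1 ≡ 10. → (4, 10)
4P: (4, 10) + (6, 2). λ = (2 - 10)/(6 - 4) ≡ 3/2 mod 11. 2⁻¹ ≡ 6 (mod 11), so λ ≡ 7.
  x = λ² - 4 - 6 = 49 - 10 ≡ 6; y = λ·(4 - 6) - 10 ≡ 9. → (6, 9)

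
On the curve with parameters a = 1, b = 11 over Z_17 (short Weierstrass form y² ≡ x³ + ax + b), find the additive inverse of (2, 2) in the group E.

(2, 15)

-(2, 2) = (2, -2 mod 17) = (2, 15).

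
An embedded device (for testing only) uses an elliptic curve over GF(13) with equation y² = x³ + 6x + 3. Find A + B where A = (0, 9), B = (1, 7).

(3, 10)

(0, 9) + (1, 7). λ = (7 - 9)/(1 - 0) ≡ 11/1 mod 13. 1⁻¹ ≡ 1 (mod 13) since 1·1 = 1 ≡ 1, so λ ≡ 11.
  x = λ² - 0 - 1 = 121 - 1 ≡ 3; y = λ·(0 - 3) - 9 ≡ 10. → (3, 10)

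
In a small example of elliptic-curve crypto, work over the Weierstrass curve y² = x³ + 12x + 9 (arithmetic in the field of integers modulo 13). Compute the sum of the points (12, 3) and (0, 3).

(1, 10)

(12, 3) + (0, 3). λ = (3 - 3)/(0 - 12) ≡ 0/1 mod 13. 1⁻¹ ≡ 1 (mod 13), so λ ≡ 0.
  x = λ² - 12 - 0 = 0 - 12 ≡ 1; y = λ·(12 - 1) - 3 ≡ 10. → (1, 10)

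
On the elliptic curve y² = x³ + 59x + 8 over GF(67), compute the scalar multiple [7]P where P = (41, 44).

Repeated addition: build up to 7P.
2P: tangent at (41, 44): λ = (3·41² + 59)/(2·44) ≡ 10/21. 21⁻¹ ≡ 16 (mod 67) since 21·16 = 336 ≡ 1, so λ ≡ 10·16 ≡ 26.
  x = λ² - 41 - 41 = 676 - 82 ≡ 58; y = λ·(41 - 58) - 44 ≡ 50. → (58, 50)
3P: (58, 50) + (41, 44). λ = (44 - 50)/(41 - 58) ≡ 61/50 mod 67. 50⁻¹ ≡ 63 (mod 67), so λ ≡ 24.
  x = λ² - 58 - 41 = 576 - 99 ≡ 8; y = λ·(58 - 8) - 50 ≡ 11. → (8, 11)
4P: (8, 11) + (41, 44). λ = (44 - 11)/(41 - 8) ≡ 33/33 mod 67. 33⁻¹ ≡ 65 (mod 67) since 33·65 = 2145 ≡ 1, so λ ≡ 1.
  x = λ² - 8 - 41 = 1 - 49 ≡ 19; y = λ·(8 - 19) - 11 ≡ 45. → (19, 45)
5P: (19, 45) + (41, 44). λ = (44 - 45)/(41 - 19) ≡ 66/22 mod 67. 22⁻¹ ≡ 64 (mod 67), so λ ≡ 3.
  x = λ² - 19 - 41 = 9 - 60 ≡ 16; y = λ·(19 - 16) - 45 ≡ 31. → (16, 31)
6P: (16, 31) + (41, 44). λ = (44 - 31)/(41 - 16) ≡ 13/25 mod 67. 25⁻¹ ≡ 59 (mod 67) since 25·59 = 1475 ≡ 1, so λ ≡ 30.
  x = λ² - 16 - 41 = 900 - 57 ≡ 39; y = λ·(16 - 39) - 31 ≡ 16. → (39, 16)
7P: (39, 16) + (41, 44). λ = (44 - 16)/(41 - 39) ≡ 28/2 mod 67. 2⁻¹ ≡ 34 (mod 67) since 2·34 = 68 ≡ 1, so λ ≡ 14.
  x = λ² - 39 - 41 = 196 - 80 ≡ 49; y = λ·(39 - 49) - 16 ≡ 45. → (49, 45)

(49, 45)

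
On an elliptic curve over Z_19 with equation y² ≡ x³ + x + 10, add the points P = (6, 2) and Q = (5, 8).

(6, 17)

(6, 2) + (5, 8). λ = (8 - 2)/(5 - 6) ≡ 6/18 mod 19. 18⁻¹ ≡ 18 (mod 19), so λ ≡ 13.
  x = λ² - 6 - 5 = 169 - 11 ≡ 6; y = λ·(6 - 6) - 2 ≡ 17. → (6, 17)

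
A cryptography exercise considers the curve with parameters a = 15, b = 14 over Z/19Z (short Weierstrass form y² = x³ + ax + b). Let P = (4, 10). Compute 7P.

Double-and-add on 7 = (111)₂. Start with P = (4, 10) for the leading 1-bit.
double: tangent at (4, 10): λ = (3·4² + 15)/(2·10) ≡ 6/1. 1⁻¹ ≡ 1 (mod 19), so λ ≡ 6·1 ≡ 6.
  x = λ² - 4 - 4 = 36 - 8 ≡ 9; y = λ·(4 - 9) - 10 ≡ 17. → (9, 17)
add P: (9, 17) + (4, 10). λ = (10 - 17)/(4 - 9) ≡ 12/14 mod 19. 14⁻¹ ≡ 15 (mod 19), so λ ≡ 9.
  x = λ² - 9 - 4 = 81 - 13 ≡ 11; y = λ·(9 - 11) - 17 ≡ 3. → (11, 3)
double: tangent at (11, 3): λ = (3·11² + 15)/(2·3) ≡ 17/6. 6⁻¹ ≡ 16 (mod 19) since 6·16 = 96 ≡ 1, so λ ≡ 17·16 ≡ 6.
  x = λ² - 11 - 11 = 36 - 22 ≡ 14; y = λ·(11 - 14) - 3 ≡ 17. → (14, 17)
add P: (14, 17) + (4, 10). λ = (10 - 17)/(4 - 14) ≡ 12/9 mod 19. 9⁻¹ ≡ 17 (mod 19) since 9·17 = 153 ≡ 1, so λ ≡ 14.
  x = λ² - 14 - 4 = 196 - 18 ≡ 7; y = λ·(14 - 7) - 17 ≡ 5. → (7, 5)

(7, 5)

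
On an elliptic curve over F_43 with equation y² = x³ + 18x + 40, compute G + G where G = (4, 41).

tangent at (4, 41): λ = (3·4² + 18)/(2·41) ≡ 23/39. 39⁻¹ ≡ 32 (mod 43), so λ ≡ 23·32 ≡ 5.
  x = λ² - 4 - 4 = 25 - 8 ≡ 17; y = λ·(4 - 17) - 41 ≡ 23. → (17, 23)

(17, 23)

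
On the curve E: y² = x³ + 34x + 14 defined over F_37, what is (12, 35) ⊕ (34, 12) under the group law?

(12, 35) + (34, 12). λ = (12 - 35)/(34 - 12) ≡ 14/22 mod 37. 22⁻¹ ≡ 32 (mod 37) since 22·32 = 704 ≡ 1, so λ ≡ 4.
  x = λ² - 12 - 34 = 16 - 46 ≡ 7; y = λ·(12 - 7) - 35 ≡ 22. → (7, 22)

(7, 22)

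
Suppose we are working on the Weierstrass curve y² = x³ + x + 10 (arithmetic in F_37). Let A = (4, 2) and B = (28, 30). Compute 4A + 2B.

(23, 8)

First 4A:
Double-and-add on 4 = (100)₂. Start with A = (4, 2) for the leading 1-bit.
double: tangent at (4, 2): λ = (3·4² + 1)/(2·2) ≡ 12/4. 4⁻¹ ≡ 28 (mod 37) since 4·28 = 112 ≡ 1, so λ ≡ 12·28 ≡ 3.
  x = λ² - 4 - 4 = 9 - 8 ≡ 1; y = λ·(4 - 1) - 2 ≡ 7. → (1, 7)
double: tangent at (1, 7): λ = (3·1² + 1)/(2·7) ≡ 4/14. 14⁻¹ ≡ 8 (mod 37), so λ ≡ 4·8 ≡ 32.
  x = λ² - 1 - 1 = 1024 - 2 ≡ 23; y = λ·(1 - 23) - 7 ≡ 29. → (23, 29)
4A = (23, 29).
Next 2B:
Repeated addition: build up to 2B.
2B: tangent at (28, 30): λ = (3·28² + 1)/(2·30) ≡ 22/23. 23⁻¹ ≡ 29 (mod 37), so λ ≡ 22·29 ≡ 9.
  x = λ² - 28 - 28 = 81 - 56 ≡ 25; y = λ·(28 - 25) - 30 ≡ 34. → (25, 34)
2B = (25, 34).
Finally 4A + 2B:
(23, 29) + (25, 34). λ = (34 - 29)/(25 - 23) ≡ 5/2 mod 37. 2⁻¹ ≡ 19 (mod 37) since 2·19 = 38 ≡ 1, so λ ≡ 21.
  x = λ² - 23 - 25 = 441 - 48 ≡ 23; y = λ·(23 - 23) - 29 ≡ 8. → (23, 8)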